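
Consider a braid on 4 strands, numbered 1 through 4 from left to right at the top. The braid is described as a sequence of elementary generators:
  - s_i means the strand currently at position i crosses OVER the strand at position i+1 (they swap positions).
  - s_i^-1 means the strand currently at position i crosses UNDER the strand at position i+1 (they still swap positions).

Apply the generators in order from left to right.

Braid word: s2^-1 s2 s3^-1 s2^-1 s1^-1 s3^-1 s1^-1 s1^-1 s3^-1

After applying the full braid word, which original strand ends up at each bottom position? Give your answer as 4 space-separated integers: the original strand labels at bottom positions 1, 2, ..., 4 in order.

Answer: 4 1 2 3

Derivation:
Gen 1 (s2^-1): strand 2 crosses under strand 3. Perm now: [1 3 2 4]
Gen 2 (s2): strand 3 crosses over strand 2. Perm now: [1 2 3 4]
Gen 3 (s3^-1): strand 3 crosses under strand 4. Perm now: [1 2 4 3]
Gen 4 (s2^-1): strand 2 crosses under strand 4. Perm now: [1 4 2 3]
Gen 5 (s1^-1): strand 1 crosses under strand 4. Perm now: [4 1 2 3]
Gen 6 (s3^-1): strand 2 crosses under strand 3. Perm now: [4 1 3 2]
Gen 7 (s1^-1): strand 4 crosses under strand 1. Perm now: [1 4 3 2]
Gen 8 (s1^-1): strand 1 crosses under strand 4. Perm now: [4 1 3 2]
Gen 9 (s3^-1): strand 3 crosses under strand 2. Perm now: [4 1 2 3]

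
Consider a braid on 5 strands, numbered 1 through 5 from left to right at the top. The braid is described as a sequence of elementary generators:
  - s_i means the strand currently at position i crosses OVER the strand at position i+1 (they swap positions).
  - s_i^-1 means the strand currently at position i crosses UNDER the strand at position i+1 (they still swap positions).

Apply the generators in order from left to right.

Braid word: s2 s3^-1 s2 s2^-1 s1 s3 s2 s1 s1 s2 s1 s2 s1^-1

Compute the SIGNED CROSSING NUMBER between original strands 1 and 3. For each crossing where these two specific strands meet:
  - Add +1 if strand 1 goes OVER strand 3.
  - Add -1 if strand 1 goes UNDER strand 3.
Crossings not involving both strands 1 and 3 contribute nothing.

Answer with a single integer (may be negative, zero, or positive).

Gen 1: crossing 2x3. Both 1&3? no. Sum: 0
Gen 2: crossing 2x4. Both 1&3? no. Sum: 0
Gen 3: crossing 3x4. Both 1&3? no. Sum: 0
Gen 4: crossing 4x3. Both 1&3? no. Sum: 0
Gen 5: 1 over 3. Both 1&3? yes. Contrib: +1. Sum: 1
Gen 6: crossing 4x2. Both 1&3? no. Sum: 1
Gen 7: crossing 1x2. Both 1&3? no. Sum: 1
Gen 8: crossing 3x2. Both 1&3? no. Sum: 1
Gen 9: crossing 2x3. Both 1&3? no. Sum: 1
Gen 10: crossing 2x1. Both 1&3? no. Sum: 1
Gen 11: 3 over 1. Both 1&3? yes. Contrib: -1. Sum: 0
Gen 12: crossing 3x2. Both 1&3? no. Sum: 0
Gen 13: crossing 1x2. Both 1&3? no. Sum: 0

Answer: 0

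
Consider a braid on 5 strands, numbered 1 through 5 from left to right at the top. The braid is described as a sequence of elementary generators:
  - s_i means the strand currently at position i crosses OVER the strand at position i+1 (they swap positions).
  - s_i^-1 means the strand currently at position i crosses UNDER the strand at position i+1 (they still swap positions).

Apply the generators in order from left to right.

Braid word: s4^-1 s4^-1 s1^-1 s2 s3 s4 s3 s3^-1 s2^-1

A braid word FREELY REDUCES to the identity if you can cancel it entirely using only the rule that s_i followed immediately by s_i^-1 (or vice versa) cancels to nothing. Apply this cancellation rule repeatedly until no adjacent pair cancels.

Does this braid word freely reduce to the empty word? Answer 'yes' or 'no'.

Answer: no

Derivation:
Gen 1 (s4^-1): push. Stack: [s4^-1]
Gen 2 (s4^-1): push. Stack: [s4^-1 s4^-1]
Gen 3 (s1^-1): push. Stack: [s4^-1 s4^-1 s1^-1]
Gen 4 (s2): push. Stack: [s4^-1 s4^-1 s1^-1 s2]
Gen 5 (s3): push. Stack: [s4^-1 s4^-1 s1^-1 s2 s3]
Gen 6 (s4): push. Stack: [s4^-1 s4^-1 s1^-1 s2 s3 s4]
Gen 7 (s3): push. Stack: [s4^-1 s4^-1 s1^-1 s2 s3 s4 s3]
Gen 8 (s3^-1): cancels prior s3. Stack: [s4^-1 s4^-1 s1^-1 s2 s3 s4]
Gen 9 (s2^-1): push. Stack: [s4^-1 s4^-1 s1^-1 s2 s3 s4 s2^-1]
Reduced word: s4^-1 s4^-1 s1^-1 s2 s3 s4 s2^-1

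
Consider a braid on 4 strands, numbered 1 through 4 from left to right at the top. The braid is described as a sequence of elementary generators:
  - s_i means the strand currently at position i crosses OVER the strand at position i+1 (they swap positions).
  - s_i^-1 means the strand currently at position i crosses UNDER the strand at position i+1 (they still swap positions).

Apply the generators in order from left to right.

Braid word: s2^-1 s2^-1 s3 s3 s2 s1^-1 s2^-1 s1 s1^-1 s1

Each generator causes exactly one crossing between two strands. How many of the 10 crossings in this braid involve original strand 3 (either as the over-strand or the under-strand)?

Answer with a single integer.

Answer: 9

Derivation:
Gen 1: crossing 2x3. Involves strand 3? yes. Count so far: 1
Gen 2: crossing 3x2. Involves strand 3? yes. Count so far: 2
Gen 3: crossing 3x4. Involves strand 3? yes. Count so far: 3
Gen 4: crossing 4x3. Involves strand 3? yes. Count so far: 4
Gen 5: crossing 2x3. Involves strand 3? yes. Count so far: 5
Gen 6: crossing 1x3. Involves strand 3? yes. Count so far: 6
Gen 7: crossing 1x2. Involves strand 3? no. Count so far: 6
Gen 8: crossing 3x2. Involves strand 3? yes. Count so far: 7
Gen 9: crossing 2x3. Involves strand 3? yes. Count so far: 8
Gen 10: crossing 3x2. Involves strand 3? yes. Count so far: 9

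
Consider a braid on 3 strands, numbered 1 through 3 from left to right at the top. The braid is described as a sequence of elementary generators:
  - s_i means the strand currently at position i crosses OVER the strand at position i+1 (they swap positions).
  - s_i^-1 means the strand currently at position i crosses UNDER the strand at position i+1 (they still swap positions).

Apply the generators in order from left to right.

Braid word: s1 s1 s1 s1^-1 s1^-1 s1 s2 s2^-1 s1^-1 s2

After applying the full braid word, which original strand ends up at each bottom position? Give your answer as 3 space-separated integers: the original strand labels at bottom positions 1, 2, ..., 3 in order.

Answer: 2 3 1

Derivation:
Gen 1 (s1): strand 1 crosses over strand 2. Perm now: [2 1 3]
Gen 2 (s1): strand 2 crosses over strand 1. Perm now: [1 2 3]
Gen 3 (s1): strand 1 crosses over strand 2. Perm now: [2 1 3]
Gen 4 (s1^-1): strand 2 crosses under strand 1. Perm now: [1 2 3]
Gen 5 (s1^-1): strand 1 crosses under strand 2. Perm now: [2 1 3]
Gen 6 (s1): strand 2 crosses over strand 1. Perm now: [1 2 3]
Gen 7 (s2): strand 2 crosses over strand 3. Perm now: [1 3 2]
Gen 8 (s2^-1): strand 3 crosses under strand 2. Perm now: [1 2 3]
Gen 9 (s1^-1): strand 1 crosses under strand 2. Perm now: [2 1 3]
Gen 10 (s2): strand 1 crosses over strand 3. Perm now: [2 3 1]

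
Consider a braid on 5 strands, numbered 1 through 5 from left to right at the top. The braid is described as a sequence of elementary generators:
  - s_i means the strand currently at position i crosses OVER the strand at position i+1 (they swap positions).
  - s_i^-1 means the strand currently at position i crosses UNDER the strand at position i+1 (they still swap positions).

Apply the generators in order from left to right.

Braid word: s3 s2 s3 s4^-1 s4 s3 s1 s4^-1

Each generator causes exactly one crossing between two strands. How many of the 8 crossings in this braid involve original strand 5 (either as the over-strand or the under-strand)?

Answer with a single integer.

Gen 1: crossing 3x4. Involves strand 5? no. Count so far: 0
Gen 2: crossing 2x4. Involves strand 5? no. Count so far: 0
Gen 3: crossing 2x3. Involves strand 5? no. Count so far: 0
Gen 4: crossing 2x5. Involves strand 5? yes. Count so far: 1
Gen 5: crossing 5x2. Involves strand 5? yes. Count so far: 2
Gen 6: crossing 3x2. Involves strand 5? no. Count so far: 2
Gen 7: crossing 1x4. Involves strand 5? no. Count so far: 2
Gen 8: crossing 3x5. Involves strand 5? yes. Count so far: 3

Answer: 3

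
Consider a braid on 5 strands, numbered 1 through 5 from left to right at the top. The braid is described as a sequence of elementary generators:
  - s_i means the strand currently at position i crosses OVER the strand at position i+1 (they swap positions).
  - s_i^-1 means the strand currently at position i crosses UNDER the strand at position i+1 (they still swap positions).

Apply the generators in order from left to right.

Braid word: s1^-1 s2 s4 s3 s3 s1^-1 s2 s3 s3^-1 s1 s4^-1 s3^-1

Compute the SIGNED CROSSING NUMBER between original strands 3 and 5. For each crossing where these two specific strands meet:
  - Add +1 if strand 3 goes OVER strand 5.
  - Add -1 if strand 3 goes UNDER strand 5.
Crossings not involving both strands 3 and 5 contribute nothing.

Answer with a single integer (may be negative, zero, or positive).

Gen 1: crossing 1x2. Both 3&5? no. Sum: 0
Gen 2: crossing 1x3. Both 3&5? no. Sum: 0
Gen 3: crossing 4x5. Both 3&5? no. Sum: 0
Gen 4: crossing 1x5. Both 3&5? no. Sum: 0
Gen 5: crossing 5x1. Both 3&5? no. Sum: 0
Gen 6: crossing 2x3. Both 3&5? no. Sum: 0
Gen 7: crossing 2x1. Both 3&5? no. Sum: 0
Gen 8: crossing 2x5. Both 3&5? no. Sum: 0
Gen 9: crossing 5x2. Both 3&5? no. Sum: 0
Gen 10: crossing 3x1. Both 3&5? no. Sum: 0
Gen 11: crossing 5x4. Both 3&5? no. Sum: 0
Gen 12: crossing 2x4. Both 3&5? no. Sum: 0

Answer: 0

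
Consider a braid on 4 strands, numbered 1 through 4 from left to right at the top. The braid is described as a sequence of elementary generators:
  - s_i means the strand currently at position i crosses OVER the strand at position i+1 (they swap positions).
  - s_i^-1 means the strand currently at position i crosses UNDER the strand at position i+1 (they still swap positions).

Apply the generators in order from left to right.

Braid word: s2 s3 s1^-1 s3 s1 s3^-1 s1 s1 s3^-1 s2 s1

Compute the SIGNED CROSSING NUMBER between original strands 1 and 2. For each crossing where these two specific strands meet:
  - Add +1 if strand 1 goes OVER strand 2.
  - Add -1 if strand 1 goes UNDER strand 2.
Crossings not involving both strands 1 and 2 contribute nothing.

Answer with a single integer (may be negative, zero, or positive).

Gen 1: crossing 2x3. Both 1&2? no. Sum: 0
Gen 2: crossing 2x4. Both 1&2? no. Sum: 0
Gen 3: crossing 1x3. Both 1&2? no. Sum: 0
Gen 4: crossing 4x2. Both 1&2? no. Sum: 0
Gen 5: crossing 3x1. Both 1&2? no. Sum: 0
Gen 6: crossing 2x4. Both 1&2? no. Sum: 0
Gen 7: crossing 1x3. Both 1&2? no. Sum: 0
Gen 8: crossing 3x1. Both 1&2? no. Sum: 0
Gen 9: crossing 4x2. Both 1&2? no. Sum: 0
Gen 10: crossing 3x2. Both 1&2? no. Sum: 0
Gen 11: 1 over 2. Both 1&2? yes. Contrib: +1. Sum: 1

Answer: 1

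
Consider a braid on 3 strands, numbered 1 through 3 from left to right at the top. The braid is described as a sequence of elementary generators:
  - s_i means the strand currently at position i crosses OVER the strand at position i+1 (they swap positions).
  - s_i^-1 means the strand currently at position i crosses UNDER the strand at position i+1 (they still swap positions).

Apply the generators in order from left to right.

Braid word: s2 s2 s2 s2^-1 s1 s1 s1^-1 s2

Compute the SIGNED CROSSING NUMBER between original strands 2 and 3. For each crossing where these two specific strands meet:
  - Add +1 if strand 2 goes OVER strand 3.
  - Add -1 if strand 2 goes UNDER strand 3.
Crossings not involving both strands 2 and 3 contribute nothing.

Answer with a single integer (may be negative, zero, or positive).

Answer: 2

Derivation:
Gen 1: 2 over 3. Both 2&3? yes. Contrib: +1. Sum: 1
Gen 2: 3 over 2. Both 2&3? yes. Contrib: -1. Sum: 0
Gen 3: 2 over 3. Both 2&3? yes. Contrib: +1. Sum: 1
Gen 4: 3 under 2. Both 2&3? yes. Contrib: +1. Sum: 2
Gen 5: crossing 1x2. Both 2&3? no. Sum: 2
Gen 6: crossing 2x1. Both 2&3? no. Sum: 2
Gen 7: crossing 1x2. Both 2&3? no. Sum: 2
Gen 8: crossing 1x3. Both 2&3? no. Sum: 2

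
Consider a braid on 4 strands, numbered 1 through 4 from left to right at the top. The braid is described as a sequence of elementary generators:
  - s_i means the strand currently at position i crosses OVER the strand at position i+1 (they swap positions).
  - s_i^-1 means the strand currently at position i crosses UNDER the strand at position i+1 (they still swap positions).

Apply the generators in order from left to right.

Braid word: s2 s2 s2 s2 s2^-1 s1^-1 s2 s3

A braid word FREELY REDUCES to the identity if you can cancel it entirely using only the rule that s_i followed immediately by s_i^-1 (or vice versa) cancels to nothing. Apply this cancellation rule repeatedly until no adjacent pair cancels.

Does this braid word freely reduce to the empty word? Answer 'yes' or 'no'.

Gen 1 (s2): push. Stack: [s2]
Gen 2 (s2): push. Stack: [s2 s2]
Gen 3 (s2): push. Stack: [s2 s2 s2]
Gen 4 (s2): push. Stack: [s2 s2 s2 s2]
Gen 5 (s2^-1): cancels prior s2. Stack: [s2 s2 s2]
Gen 6 (s1^-1): push. Stack: [s2 s2 s2 s1^-1]
Gen 7 (s2): push. Stack: [s2 s2 s2 s1^-1 s2]
Gen 8 (s3): push. Stack: [s2 s2 s2 s1^-1 s2 s3]
Reduced word: s2 s2 s2 s1^-1 s2 s3

Answer: no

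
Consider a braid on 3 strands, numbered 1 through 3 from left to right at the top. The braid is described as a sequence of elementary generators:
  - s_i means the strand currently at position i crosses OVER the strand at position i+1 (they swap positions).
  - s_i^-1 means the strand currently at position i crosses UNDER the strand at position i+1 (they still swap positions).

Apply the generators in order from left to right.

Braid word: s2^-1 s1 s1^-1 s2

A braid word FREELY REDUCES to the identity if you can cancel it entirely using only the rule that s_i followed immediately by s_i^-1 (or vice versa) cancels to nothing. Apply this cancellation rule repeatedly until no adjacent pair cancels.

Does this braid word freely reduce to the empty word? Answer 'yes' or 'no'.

Answer: yes

Derivation:
Gen 1 (s2^-1): push. Stack: [s2^-1]
Gen 2 (s1): push. Stack: [s2^-1 s1]
Gen 3 (s1^-1): cancels prior s1. Stack: [s2^-1]
Gen 4 (s2): cancels prior s2^-1. Stack: []
Reduced word: (empty)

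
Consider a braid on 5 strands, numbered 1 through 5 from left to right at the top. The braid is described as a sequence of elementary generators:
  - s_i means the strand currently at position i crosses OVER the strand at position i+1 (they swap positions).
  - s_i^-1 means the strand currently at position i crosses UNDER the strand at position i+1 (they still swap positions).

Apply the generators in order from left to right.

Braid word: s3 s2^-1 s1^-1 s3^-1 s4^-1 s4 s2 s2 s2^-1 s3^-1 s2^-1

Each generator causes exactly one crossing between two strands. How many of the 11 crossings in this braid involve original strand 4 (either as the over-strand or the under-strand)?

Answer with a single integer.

Answer: 3

Derivation:
Gen 1: crossing 3x4. Involves strand 4? yes. Count so far: 1
Gen 2: crossing 2x4. Involves strand 4? yes. Count so far: 2
Gen 3: crossing 1x4. Involves strand 4? yes. Count so far: 3
Gen 4: crossing 2x3. Involves strand 4? no. Count so far: 3
Gen 5: crossing 2x5. Involves strand 4? no. Count so far: 3
Gen 6: crossing 5x2. Involves strand 4? no. Count so far: 3
Gen 7: crossing 1x3. Involves strand 4? no. Count so far: 3
Gen 8: crossing 3x1. Involves strand 4? no. Count so far: 3
Gen 9: crossing 1x3. Involves strand 4? no. Count so far: 3
Gen 10: crossing 1x2. Involves strand 4? no. Count so far: 3
Gen 11: crossing 3x2. Involves strand 4? no. Count so far: 3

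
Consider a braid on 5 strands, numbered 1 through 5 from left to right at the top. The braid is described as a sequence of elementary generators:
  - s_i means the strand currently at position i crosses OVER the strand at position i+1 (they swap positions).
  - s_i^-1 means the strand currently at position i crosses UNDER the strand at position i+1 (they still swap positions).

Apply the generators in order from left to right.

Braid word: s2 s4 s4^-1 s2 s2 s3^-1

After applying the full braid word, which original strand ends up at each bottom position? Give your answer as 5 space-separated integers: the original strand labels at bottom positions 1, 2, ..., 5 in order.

Gen 1 (s2): strand 2 crosses over strand 3. Perm now: [1 3 2 4 5]
Gen 2 (s4): strand 4 crosses over strand 5. Perm now: [1 3 2 5 4]
Gen 3 (s4^-1): strand 5 crosses under strand 4. Perm now: [1 3 2 4 5]
Gen 4 (s2): strand 3 crosses over strand 2. Perm now: [1 2 3 4 5]
Gen 5 (s2): strand 2 crosses over strand 3. Perm now: [1 3 2 4 5]
Gen 6 (s3^-1): strand 2 crosses under strand 4. Perm now: [1 3 4 2 5]

Answer: 1 3 4 2 5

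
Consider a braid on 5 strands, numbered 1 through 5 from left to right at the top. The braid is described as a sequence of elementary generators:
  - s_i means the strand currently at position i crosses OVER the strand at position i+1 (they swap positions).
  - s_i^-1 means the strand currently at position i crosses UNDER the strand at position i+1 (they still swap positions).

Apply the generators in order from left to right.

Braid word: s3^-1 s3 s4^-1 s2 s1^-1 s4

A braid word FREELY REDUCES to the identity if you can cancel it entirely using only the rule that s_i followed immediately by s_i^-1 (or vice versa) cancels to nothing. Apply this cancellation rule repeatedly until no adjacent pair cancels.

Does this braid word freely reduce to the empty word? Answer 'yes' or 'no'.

Answer: no

Derivation:
Gen 1 (s3^-1): push. Stack: [s3^-1]
Gen 2 (s3): cancels prior s3^-1. Stack: []
Gen 3 (s4^-1): push. Stack: [s4^-1]
Gen 4 (s2): push. Stack: [s4^-1 s2]
Gen 5 (s1^-1): push. Stack: [s4^-1 s2 s1^-1]
Gen 6 (s4): push. Stack: [s4^-1 s2 s1^-1 s4]
Reduced word: s4^-1 s2 s1^-1 s4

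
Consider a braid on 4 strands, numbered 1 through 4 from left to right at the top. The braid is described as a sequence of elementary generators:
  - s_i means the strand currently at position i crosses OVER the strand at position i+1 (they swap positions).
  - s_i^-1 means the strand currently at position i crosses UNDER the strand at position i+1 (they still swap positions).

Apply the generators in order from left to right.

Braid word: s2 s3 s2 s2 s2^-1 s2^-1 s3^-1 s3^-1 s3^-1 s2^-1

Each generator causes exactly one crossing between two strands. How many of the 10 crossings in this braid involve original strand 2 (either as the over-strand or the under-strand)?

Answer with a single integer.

Gen 1: crossing 2x3. Involves strand 2? yes. Count so far: 1
Gen 2: crossing 2x4. Involves strand 2? yes. Count so far: 2
Gen 3: crossing 3x4. Involves strand 2? no. Count so far: 2
Gen 4: crossing 4x3. Involves strand 2? no. Count so far: 2
Gen 5: crossing 3x4. Involves strand 2? no. Count so far: 2
Gen 6: crossing 4x3. Involves strand 2? no. Count so far: 2
Gen 7: crossing 4x2. Involves strand 2? yes. Count so far: 3
Gen 8: crossing 2x4. Involves strand 2? yes. Count so far: 4
Gen 9: crossing 4x2. Involves strand 2? yes. Count so far: 5
Gen 10: crossing 3x2. Involves strand 2? yes. Count so far: 6

Answer: 6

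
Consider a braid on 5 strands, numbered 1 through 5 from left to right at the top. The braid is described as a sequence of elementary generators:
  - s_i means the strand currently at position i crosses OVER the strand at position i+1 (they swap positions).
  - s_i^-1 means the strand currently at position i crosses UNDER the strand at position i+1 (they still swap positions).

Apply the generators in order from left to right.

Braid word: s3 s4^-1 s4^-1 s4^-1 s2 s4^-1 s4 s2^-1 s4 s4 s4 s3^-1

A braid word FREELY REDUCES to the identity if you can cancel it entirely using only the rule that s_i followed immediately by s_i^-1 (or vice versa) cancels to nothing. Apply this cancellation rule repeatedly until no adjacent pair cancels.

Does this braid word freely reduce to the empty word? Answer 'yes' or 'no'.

Gen 1 (s3): push. Stack: [s3]
Gen 2 (s4^-1): push. Stack: [s3 s4^-1]
Gen 3 (s4^-1): push. Stack: [s3 s4^-1 s4^-1]
Gen 4 (s4^-1): push. Stack: [s3 s4^-1 s4^-1 s4^-1]
Gen 5 (s2): push. Stack: [s3 s4^-1 s4^-1 s4^-1 s2]
Gen 6 (s4^-1): push. Stack: [s3 s4^-1 s4^-1 s4^-1 s2 s4^-1]
Gen 7 (s4): cancels prior s4^-1. Stack: [s3 s4^-1 s4^-1 s4^-1 s2]
Gen 8 (s2^-1): cancels prior s2. Stack: [s3 s4^-1 s4^-1 s4^-1]
Gen 9 (s4): cancels prior s4^-1. Stack: [s3 s4^-1 s4^-1]
Gen 10 (s4): cancels prior s4^-1. Stack: [s3 s4^-1]
Gen 11 (s4): cancels prior s4^-1. Stack: [s3]
Gen 12 (s3^-1): cancels prior s3. Stack: []
Reduced word: (empty)

Answer: yes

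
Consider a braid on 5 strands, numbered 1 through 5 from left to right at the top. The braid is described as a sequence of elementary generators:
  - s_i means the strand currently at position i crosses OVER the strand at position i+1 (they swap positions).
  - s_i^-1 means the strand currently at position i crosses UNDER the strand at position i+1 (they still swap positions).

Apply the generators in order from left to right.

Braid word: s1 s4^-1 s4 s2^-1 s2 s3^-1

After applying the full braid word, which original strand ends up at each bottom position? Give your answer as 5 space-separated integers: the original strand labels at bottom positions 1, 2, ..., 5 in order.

Answer: 2 1 4 3 5

Derivation:
Gen 1 (s1): strand 1 crosses over strand 2. Perm now: [2 1 3 4 5]
Gen 2 (s4^-1): strand 4 crosses under strand 5. Perm now: [2 1 3 5 4]
Gen 3 (s4): strand 5 crosses over strand 4. Perm now: [2 1 3 4 5]
Gen 4 (s2^-1): strand 1 crosses under strand 3. Perm now: [2 3 1 4 5]
Gen 5 (s2): strand 3 crosses over strand 1. Perm now: [2 1 3 4 5]
Gen 6 (s3^-1): strand 3 crosses under strand 4. Perm now: [2 1 4 3 5]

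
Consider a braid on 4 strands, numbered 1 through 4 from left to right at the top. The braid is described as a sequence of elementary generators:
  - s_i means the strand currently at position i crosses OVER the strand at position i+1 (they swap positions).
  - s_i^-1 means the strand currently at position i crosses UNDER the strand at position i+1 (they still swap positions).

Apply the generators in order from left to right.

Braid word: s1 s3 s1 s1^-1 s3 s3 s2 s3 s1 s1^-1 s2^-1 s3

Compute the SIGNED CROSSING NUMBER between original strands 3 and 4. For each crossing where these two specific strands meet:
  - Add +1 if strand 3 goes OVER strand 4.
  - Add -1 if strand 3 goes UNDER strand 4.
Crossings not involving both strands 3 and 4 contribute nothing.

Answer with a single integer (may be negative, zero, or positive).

Gen 1: crossing 1x2. Both 3&4? no. Sum: 0
Gen 2: 3 over 4. Both 3&4? yes. Contrib: +1. Sum: 1
Gen 3: crossing 2x1. Both 3&4? no. Sum: 1
Gen 4: crossing 1x2. Both 3&4? no. Sum: 1
Gen 5: 4 over 3. Both 3&4? yes. Contrib: -1. Sum: 0
Gen 6: 3 over 4. Both 3&4? yes. Contrib: +1. Sum: 1
Gen 7: crossing 1x4. Both 3&4? no. Sum: 1
Gen 8: crossing 1x3. Both 3&4? no. Sum: 1
Gen 9: crossing 2x4. Both 3&4? no. Sum: 1
Gen 10: crossing 4x2. Both 3&4? no. Sum: 1
Gen 11: 4 under 3. Both 3&4? yes. Contrib: +1. Sum: 2
Gen 12: crossing 4x1. Both 3&4? no. Sum: 2

Answer: 2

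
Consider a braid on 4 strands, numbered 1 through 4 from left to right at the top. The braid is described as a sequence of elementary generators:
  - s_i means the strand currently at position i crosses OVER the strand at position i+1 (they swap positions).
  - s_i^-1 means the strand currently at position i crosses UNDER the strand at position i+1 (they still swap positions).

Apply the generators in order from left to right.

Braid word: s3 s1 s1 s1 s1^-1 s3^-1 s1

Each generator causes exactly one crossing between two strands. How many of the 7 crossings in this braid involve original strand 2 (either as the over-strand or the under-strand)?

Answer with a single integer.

Answer: 5

Derivation:
Gen 1: crossing 3x4. Involves strand 2? no. Count so far: 0
Gen 2: crossing 1x2. Involves strand 2? yes. Count so far: 1
Gen 3: crossing 2x1. Involves strand 2? yes. Count so far: 2
Gen 4: crossing 1x2. Involves strand 2? yes. Count so far: 3
Gen 5: crossing 2x1. Involves strand 2? yes. Count so far: 4
Gen 6: crossing 4x3. Involves strand 2? no. Count so far: 4
Gen 7: crossing 1x2. Involves strand 2? yes. Count so far: 5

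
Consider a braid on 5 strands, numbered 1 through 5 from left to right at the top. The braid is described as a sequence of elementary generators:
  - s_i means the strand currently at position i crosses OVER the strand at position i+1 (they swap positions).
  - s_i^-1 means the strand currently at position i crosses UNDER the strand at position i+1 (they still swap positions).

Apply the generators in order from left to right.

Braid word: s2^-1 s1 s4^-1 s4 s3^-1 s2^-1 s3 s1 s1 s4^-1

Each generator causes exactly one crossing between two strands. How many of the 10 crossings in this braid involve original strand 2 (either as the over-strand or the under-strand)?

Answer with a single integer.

Gen 1: crossing 2x3. Involves strand 2? yes. Count so far: 1
Gen 2: crossing 1x3. Involves strand 2? no. Count so far: 1
Gen 3: crossing 4x5. Involves strand 2? no. Count so far: 1
Gen 4: crossing 5x4. Involves strand 2? no. Count so far: 1
Gen 5: crossing 2x4. Involves strand 2? yes. Count so far: 2
Gen 6: crossing 1x4. Involves strand 2? no. Count so far: 2
Gen 7: crossing 1x2. Involves strand 2? yes. Count so far: 3
Gen 8: crossing 3x4. Involves strand 2? no. Count so far: 3
Gen 9: crossing 4x3. Involves strand 2? no. Count so far: 3
Gen 10: crossing 1x5. Involves strand 2? no. Count so far: 3

Answer: 3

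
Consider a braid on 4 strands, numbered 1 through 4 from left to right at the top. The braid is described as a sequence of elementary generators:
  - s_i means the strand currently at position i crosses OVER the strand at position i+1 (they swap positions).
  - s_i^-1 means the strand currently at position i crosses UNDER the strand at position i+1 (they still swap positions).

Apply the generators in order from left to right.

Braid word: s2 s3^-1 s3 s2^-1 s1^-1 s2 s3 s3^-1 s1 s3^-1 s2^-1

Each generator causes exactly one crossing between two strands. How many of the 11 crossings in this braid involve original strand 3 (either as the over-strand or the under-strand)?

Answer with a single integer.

Gen 1: crossing 2x3. Involves strand 3? yes. Count so far: 1
Gen 2: crossing 2x4. Involves strand 3? no. Count so far: 1
Gen 3: crossing 4x2. Involves strand 3? no. Count so far: 1
Gen 4: crossing 3x2. Involves strand 3? yes. Count so far: 2
Gen 5: crossing 1x2. Involves strand 3? no. Count so far: 2
Gen 6: crossing 1x3. Involves strand 3? yes. Count so far: 3
Gen 7: crossing 1x4. Involves strand 3? no. Count so far: 3
Gen 8: crossing 4x1. Involves strand 3? no. Count so far: 3
Gen 9: crossing 2x3. Involves strand 3? yes. Count so far: 4
Gen 10: crossing 1x4. Involves strand 3? no. Count so far: 4
Gen 11: crossing 2x4. Involves strand 3? no. Count so far: 4

Answer: 4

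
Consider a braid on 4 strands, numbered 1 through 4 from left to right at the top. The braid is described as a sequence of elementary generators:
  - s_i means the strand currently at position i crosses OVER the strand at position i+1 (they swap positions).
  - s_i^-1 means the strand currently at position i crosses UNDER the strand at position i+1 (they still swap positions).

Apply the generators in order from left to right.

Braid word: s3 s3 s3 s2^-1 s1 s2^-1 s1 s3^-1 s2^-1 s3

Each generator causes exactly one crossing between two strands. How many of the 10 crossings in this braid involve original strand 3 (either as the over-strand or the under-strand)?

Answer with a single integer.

Answer: 5

Derivation:
Gen 1: crossing 3x4. Involves strand 3? yes. Count so far: 1
Gen 2: crossing 4x3. Involves strand 3? yes. Count so far: 2
Gen 3: crossing 3x4. Involves strand 3? yes. Count so far: 3
Gen 4: crossing 2x4. Involves strand 3? no. Count so far: 3
Gen 5: crossing 1x4. Involves strand 3? no. Count so far: 3
Gen 6: crossing 1x2. Involves strand 3? no. Count so far: 3
Gen 7: crossing 4x2. Involves strand 3? no. Count so far: 3
Gen 8: crossing 1x3. Involves strand 3? yes. Count so far: 4
Gen 9: crossing 4x3. Involves strand 3? yes. Count so far: 5
Gen 10: crossing 4x1. Involves strand 3? no. Count so far: 5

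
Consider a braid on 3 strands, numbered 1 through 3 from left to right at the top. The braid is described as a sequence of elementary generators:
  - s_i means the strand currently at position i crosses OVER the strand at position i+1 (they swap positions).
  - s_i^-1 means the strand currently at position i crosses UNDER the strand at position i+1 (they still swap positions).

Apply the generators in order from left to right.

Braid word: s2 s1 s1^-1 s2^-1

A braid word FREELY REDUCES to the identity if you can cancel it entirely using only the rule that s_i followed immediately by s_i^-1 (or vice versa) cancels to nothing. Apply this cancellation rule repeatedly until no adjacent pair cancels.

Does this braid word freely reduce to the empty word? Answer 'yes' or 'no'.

Gen 1 (s2): push. Stack: [s2]
Gen 2 (s1): push. Stack: [s2 s1]
Gen 3 (s1^-1): cancels prior s1. Stack: [s2]
Gen 4 (s2^-1): cancels prior s2. Stack: []
Reduced word: (empty)

Answer: yes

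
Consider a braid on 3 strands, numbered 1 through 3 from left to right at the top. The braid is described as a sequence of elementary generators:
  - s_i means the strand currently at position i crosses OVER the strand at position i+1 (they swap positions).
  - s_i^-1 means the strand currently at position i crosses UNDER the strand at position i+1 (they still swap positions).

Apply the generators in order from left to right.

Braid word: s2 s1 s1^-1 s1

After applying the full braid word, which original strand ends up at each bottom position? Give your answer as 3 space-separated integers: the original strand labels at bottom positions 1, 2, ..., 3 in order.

Answer: 3 1 2

Derivation:
Gen 1 (s2): strand 2 crosses over strand 3. Perm now: [1 3 2]
Gen 2 (s1): strand 1 crosses over strand 3. Perm now: [3 1 2]
Gen 3 (s1^-1): strand 3 crosses under strand 1. Perm now: [1 3 2]
Gen 4 (s1): strand 1 crosses over strand 3. Perm now: [3 1 2]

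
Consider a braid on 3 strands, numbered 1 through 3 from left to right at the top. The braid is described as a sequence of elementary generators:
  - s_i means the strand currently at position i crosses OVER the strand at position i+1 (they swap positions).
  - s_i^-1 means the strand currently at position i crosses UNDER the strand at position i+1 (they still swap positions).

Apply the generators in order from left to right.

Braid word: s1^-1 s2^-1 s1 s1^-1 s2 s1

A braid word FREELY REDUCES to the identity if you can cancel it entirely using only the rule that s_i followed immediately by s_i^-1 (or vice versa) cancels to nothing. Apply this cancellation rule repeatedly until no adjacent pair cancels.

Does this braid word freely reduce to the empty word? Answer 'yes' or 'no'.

Answer: yes

Derivation:
Gen 1 (s1^-1): push. Stack: [s1^-1]
Gen 2 (s2^-1): push. Stack: [s1^-1 s2^-1]
Gen 3 (s1): push. Stack: [s1^-1 s2^-1 s1]
Gen 4 (s1^-1): cancels prior s1. Stack: [s1^-1 s2^-1]
Gen 5 (s2): cancels prior s2^-1. Stack: [s1^-1]
Gen 6 (s1): cancels prior s1^-1. Stack: []
Reduced word: (empty)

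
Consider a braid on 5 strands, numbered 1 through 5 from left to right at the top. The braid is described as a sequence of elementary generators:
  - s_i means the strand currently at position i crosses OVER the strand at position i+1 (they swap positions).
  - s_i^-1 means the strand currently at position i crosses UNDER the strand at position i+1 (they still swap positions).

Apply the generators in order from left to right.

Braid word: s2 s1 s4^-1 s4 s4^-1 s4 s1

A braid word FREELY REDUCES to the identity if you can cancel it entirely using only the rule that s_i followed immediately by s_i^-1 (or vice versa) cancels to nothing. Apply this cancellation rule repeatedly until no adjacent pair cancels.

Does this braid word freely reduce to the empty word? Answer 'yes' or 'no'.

Answer: no

Derivation:
Gen 1 (s2): push. Stack: [s2]
Gen 2 (s1): push. Stack: [s2 s1]
Gen 3 (s4^-1): push. Stack: [s2 s1 s4^-1]
Gen 4 (s4): cancels prior s4^-1. Stack: [s2 s1]
Gen 5 (s4^-1): push. Stack: [s2 s1 s4^-1]
Gen 6 (s4): cancels prior s4^-1. Stack: [s2 s1]
Gen 7 (s1): push. Stack: [s2 s1 s1]
Reduced word: s2 s1 s1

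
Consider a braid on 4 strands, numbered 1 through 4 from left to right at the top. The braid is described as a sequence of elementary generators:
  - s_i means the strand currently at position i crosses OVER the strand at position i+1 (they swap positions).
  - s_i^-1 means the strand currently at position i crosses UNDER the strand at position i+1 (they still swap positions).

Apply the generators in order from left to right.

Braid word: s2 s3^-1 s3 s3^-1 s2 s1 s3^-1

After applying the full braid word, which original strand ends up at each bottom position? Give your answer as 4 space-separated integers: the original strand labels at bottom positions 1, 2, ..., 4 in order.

Answer: 4 1 2 3

Derivation:
Gen 1 (s2): strand 2 crosses over strand 3. Perm now: [1 3 2 4]
Gen 2 (s3^-1): strand 2 crosses under strand 4. Perm now: [1 3 4 2]
Gen 3 (s3): strand 4 crosses over strand 2. Perm now: [1 3 2 4]
Gen 4 (s3^-1): strand 2 crosses under strand 4. Perm now: [1 3 4 2]
Gen 5 (s2): strand 3 crosses over strand 4. Perm now: [1 4 3 2]
Gen 6 (s1): strand 1 crosses over strand 4. Perm now: [4 1 3 2]
Gen 7 (s3^-1): strand 3 crosses under strand 2. Perm now: [4 1 2 3]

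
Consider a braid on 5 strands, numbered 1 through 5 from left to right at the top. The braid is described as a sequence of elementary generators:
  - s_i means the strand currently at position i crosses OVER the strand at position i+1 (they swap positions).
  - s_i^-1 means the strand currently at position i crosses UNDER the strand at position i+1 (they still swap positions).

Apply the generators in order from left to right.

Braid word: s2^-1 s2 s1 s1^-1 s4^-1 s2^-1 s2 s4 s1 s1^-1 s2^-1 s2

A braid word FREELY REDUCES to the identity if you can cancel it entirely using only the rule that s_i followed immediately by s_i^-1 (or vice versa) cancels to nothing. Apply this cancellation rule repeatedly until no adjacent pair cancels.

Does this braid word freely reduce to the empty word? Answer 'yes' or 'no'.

Gen 1 (s2^-1): push. Stack: [s2^-1]
Gen 2 (s2): cancels prior s2^-1. Stack: []
Gen 3 (s1): push. Stack: [s1]
Gen 4 (s1^-1): cancels prior s1. Stack: []
Gen 5 (s4^-1): push. Stack: [s4^-1]
Gen 6 (s2^-1): push. Stack: [s4^-1 s2^-1]
Gen 7 (s2): cancels prior s2^-1. Stack: [s4^-1]
Gen 8 (s4): cancels prior s4^-1. Stack: []
Gen 9 (s1): push. Stack: [s1]
Gen 10 (s1^-1): cancels prior s1. Stack: []
Gen 11 (s2^-1): push. Stack: [s2^-1]
Gen 12 (s2): cancels prior s2^-1. Stack: []
Reduced word: (empty)

Answer: yes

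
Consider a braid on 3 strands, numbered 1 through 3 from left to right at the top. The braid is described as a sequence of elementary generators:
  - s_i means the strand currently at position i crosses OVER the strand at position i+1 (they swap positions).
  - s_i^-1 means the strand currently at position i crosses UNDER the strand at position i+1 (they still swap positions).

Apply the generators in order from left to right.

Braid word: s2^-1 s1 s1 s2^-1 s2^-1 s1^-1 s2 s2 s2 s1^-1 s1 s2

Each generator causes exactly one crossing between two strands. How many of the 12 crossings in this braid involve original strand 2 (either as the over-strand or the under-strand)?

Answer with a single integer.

Answer: 9

Derivation:
Gen 1: crossing 2x3. Involves strand 2? yes. Count so far: 1
Gen 2: crossing 1x3. Involves strand 2? no. Count so far: 1
Gen 3: crossing 3x1. Involves strand 2? no. Count so far: 1
Gen 4: crossing 3x2. Involves strand 2? yes. Count so far: 2
Gen 5: crossing 2x3. Involves strand 2? yes. Count so far: 3
Gen 6: crossing 1x3. Involves strand 2? no. Count so far: 3
Gen 7: crossing 1x2. Involves strand 2? yes. Count so far: 4
Gen 8: crossing 2x1. Involves strand 2? yes. Count so far: 5
Gen 9: crossing 1x2. Involves strand 2? yes. Count so far: 6
Gen 10: crossing 3x2. Involves strand 2? yes. Count so far: 7
Gen 11: crossing 2x3. Involves strand 2? yes. Count so far: 8
Gen 12: crossing 2x1. Involves strand 2? yes. Count so far: 9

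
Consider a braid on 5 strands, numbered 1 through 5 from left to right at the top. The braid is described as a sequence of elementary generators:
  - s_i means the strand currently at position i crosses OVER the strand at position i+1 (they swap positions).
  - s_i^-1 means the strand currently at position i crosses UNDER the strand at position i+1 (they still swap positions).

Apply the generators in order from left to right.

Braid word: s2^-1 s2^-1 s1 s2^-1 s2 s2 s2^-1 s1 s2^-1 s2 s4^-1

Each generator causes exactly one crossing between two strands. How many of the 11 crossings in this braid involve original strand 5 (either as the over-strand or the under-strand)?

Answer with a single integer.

Gen 1: crossing 2x3. Involves strand 5? no. Count so far: 0
Gen 2: crossing 3x2. Involves strand 5? no. Count so far: 0
Gen 3: crossing 1x2. Involves strand 5? no. Count so far: 0
Gen 4: crossing 1x3. Involves strand 5? no. Count so far: 0
Gen 5: crossing 3x1. Involves strand 5? no. Count so far: 0
Gen 6: crossing 1x3. Involves strand 5? no. Count so far: 0
Gen 7: crossing 3x1. Involves strand 5? no. Count so far: 0
Gen 8: crossing 2x1. Involves strand 5? no. Count so far: 0
Gen 9: crossing 2x3. Involves strand 5? no. Count so far: 0
Gen 10: crossing 3x2. Involves strand 5? no. Count so far: 0
Gen 11: crossing 4x5. Involves strand 5? yes. Count so far: 1

Answer: 1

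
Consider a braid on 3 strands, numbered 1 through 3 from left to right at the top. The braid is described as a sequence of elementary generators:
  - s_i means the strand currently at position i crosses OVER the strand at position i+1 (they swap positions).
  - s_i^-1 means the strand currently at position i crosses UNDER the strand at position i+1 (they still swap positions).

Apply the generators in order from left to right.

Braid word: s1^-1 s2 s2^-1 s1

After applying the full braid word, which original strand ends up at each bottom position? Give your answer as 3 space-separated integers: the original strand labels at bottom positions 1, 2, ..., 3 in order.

Answer: 1 2 3

Derivation:
Gen 1 (s1^-1): strand 1 crosses under strand 2. Perm now: [2 1 3]
Gen 2 (s2): strand 1 crosses over strand 3. Perm now: [2 3 1]
Gen 3 (s2^-1): strand 3 crosses under strand 1. Perm now: [2 1 3]
Gen 4 (s1): strand 2 crosses over strand 1. Perm now: [1 2 3]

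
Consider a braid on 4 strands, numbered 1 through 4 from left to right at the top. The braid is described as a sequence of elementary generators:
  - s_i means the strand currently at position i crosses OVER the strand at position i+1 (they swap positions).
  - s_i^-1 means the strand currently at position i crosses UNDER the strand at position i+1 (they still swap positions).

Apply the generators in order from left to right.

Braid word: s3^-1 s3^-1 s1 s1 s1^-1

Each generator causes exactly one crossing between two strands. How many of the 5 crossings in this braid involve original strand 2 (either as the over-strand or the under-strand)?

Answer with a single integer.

Answer: 3

Derivation:
Gen 1: crossing 3x4. Involves strand 2? no. Count so far: 0
Gen 2: crossing 4x3. Involves strand 2? no. Count so far: 0
Gen 3: crossing 1x2. Involves strand 2? yes. Count so far: 1
Gen 4: crossing 2x1. Involves strand 2? yes. Count so far: 2
Gen 5: crossing 1x2. Involves strand 2? yes. Count so far: 3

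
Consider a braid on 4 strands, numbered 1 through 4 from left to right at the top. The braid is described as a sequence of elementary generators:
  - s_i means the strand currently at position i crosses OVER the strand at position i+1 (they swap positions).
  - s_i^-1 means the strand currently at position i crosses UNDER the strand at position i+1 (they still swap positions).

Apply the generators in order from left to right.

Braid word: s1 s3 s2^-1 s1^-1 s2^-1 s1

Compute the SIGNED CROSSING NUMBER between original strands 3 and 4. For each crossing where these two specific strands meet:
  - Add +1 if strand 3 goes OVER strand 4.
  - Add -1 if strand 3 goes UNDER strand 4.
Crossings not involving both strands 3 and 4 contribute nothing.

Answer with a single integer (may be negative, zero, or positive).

Gen 1: crossing 1x2. Both 3&4? no. Sum: 0
Gen 2: 3 over 4. Both 3&4? yes. Contrib: +1. Sum: 1
Gen 3: crossing 1x4. Both 3&4? no. Sum: 1
Gen 4: crossing 2x4. Both 3&4? no. Sum: 1
Gen 5: crossing 2x1. Both 3&4? no. Sum: 1
Gen 6: crossing 4x1. Both 3&4? no. Sum: 1

Answer: 1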